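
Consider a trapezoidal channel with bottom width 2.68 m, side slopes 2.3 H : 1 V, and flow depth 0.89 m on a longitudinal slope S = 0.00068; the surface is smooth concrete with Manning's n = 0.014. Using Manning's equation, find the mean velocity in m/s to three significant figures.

1.31 m/s

A = (b + z·y)·y = (2.68 + 2.3×0.89)×0.89 = 4.207 m²
P = b + 2y√(1+z²) = 2.68 + 2×0.89×√(1+2.3²) = 7.144 m
R = A/P = 4.207/7.144 = 0.5889 m
Q = (1/n)·A·R^(2/3)·S^(1/2) = (1/0.014) × 4.207 × 0.5889^(2/3) × 0.00068^(1/2) = 5.505 m³/s
V = Q/A = 5.505/4.207 = 1.309 m/s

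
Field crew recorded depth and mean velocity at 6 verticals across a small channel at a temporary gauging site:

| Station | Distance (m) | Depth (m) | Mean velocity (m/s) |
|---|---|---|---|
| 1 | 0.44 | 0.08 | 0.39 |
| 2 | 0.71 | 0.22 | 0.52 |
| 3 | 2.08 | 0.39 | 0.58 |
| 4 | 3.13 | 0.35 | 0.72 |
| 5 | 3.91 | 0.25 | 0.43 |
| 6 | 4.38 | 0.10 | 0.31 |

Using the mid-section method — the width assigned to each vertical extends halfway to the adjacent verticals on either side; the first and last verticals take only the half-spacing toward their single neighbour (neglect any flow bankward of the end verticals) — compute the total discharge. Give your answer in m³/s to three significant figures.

0.677 m³/s

w_1 = (0.71 − 0.44)/2 = 0.135 m; q_1 = 0.39 × 0.08 × 0.135 = 0.004212 m³/s
w_2 = (2.08 − 0.44)/2 = 0.82 m; q_2 = 0.52 × 0.22 × 0.82 = 0.09381 m³/s
w_3 = (3.13 − 0.71)/2 = 1.21 m; q_3 = 0.58 × 0.39 × 1.21 = 0.2737 m³/s
w_4 = (3.91 − 2.08)/2 = 0.915 m; q_4 = 0.72 × 0.35 × 0.915 = 0.2306 m³/s
w_5 = (4.38 − 3.13)/2 = 0.625 m; q_5 = 0.43 × 0.25 × 0.625 = 0.06719 m³/s
w_6 = (4.38 − 3.91)/2 = 0.235 m; q_6 = 0.31 × 0.10 × 0.235 = 0.007285 m³/s
Q = Σ qᵢ = 0.6768 m³/s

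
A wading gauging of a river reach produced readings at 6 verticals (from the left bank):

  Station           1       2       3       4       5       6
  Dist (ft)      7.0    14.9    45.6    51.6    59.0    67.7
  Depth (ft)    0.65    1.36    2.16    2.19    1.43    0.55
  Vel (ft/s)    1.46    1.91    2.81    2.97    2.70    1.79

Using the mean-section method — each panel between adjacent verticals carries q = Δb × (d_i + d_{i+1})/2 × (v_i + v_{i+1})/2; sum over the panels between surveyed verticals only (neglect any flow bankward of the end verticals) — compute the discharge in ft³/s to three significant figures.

Panel 1-2: Δb = 7.9 ft, d̄ = (0.65+1.36)/2 = 1.005, v̄ = (1.46+1.91)/2 = 1.685 → q = 7.9×1.005×1.685 = 13.38 ft³/s
Panel 2-3: Δb = 30.7 ft, d̄ = (1.36+2.16)/2 = 1.76, v̄ = (1.91+2.81)/2 = 2.36 → q = 30.7×1.76×2.36 = 127.5 ft³/s
Panel 3-4: Δb = 6 ft, d̄ = (2.16+2.19)/2 = 2.175, v̄ = (2.81+2.97)/2 = 2.89 → q = 6×2.175×2.89 = 37.71 ft³/s
Panel 4-5: Δb = 7.4 ft, d̄ = (2.19+1.43)/2 = 1.81, v̄ = (2.97+2.70)/2 = 2.835 → q = 7.4×1.81×2.835 = 37.97 ft³/s
Panel 5-6: Δb = 8.7 ft, d̄ = (1.43+0.55)/2 = 0.99, v̄ = (2.70+1.79)/2 = 2.245 → q = 8.7×0.99×2.245 = 19.34 ft³/s
Q = Σ q = 235.9 ft³/s

236 ft³/s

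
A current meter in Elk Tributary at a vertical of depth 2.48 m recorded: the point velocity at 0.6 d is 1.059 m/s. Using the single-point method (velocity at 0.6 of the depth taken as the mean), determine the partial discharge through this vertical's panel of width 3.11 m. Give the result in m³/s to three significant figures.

v̄ = v₀.₆ = 1.059 m/s
q = v̄ × d × w = 1.059 × 2.48 × 3.11 = 8.168 m³/s

8.17 m³/s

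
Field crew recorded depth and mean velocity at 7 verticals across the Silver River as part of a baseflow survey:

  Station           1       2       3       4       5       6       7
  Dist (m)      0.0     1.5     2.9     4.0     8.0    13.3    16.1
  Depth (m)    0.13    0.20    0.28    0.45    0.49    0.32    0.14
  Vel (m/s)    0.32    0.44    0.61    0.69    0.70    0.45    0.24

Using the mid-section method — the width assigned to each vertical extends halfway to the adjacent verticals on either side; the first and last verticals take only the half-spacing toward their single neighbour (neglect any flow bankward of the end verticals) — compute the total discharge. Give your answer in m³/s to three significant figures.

w_1 = (1.5 − 0.0)/2 = 0.75 m; q_1 = 0.32 × 0.13 × 0.75 = 0.03120 m³/s
w_2 = (2.9 − 0.0)/2 = 1.45 m; q_2 = 0.44 × 0.20 × 1.45 = 0.1276 m³/s
w_3 = (4.0 − 1.5)/2 = 1.25 m; q_3 = 0.61 × 0.28 × 1.25 = 0.2135 m³/s
w_4 = (8.0 − 2.9)/2 = 2.55 m; q_4 = 0.69 × 0.45 × 2.55 = 0.7918 m³/s
w_5 = (13.3 − 4.0)/2 = 4.65 m; q_5 = 0.70 × 0.49 × 4.65 = 1.595 m³/s
w_6 = (16.1 − 8.0)/2 = 4.05 m; q_6 = 0.45 × 0.32 × 4.05 = 0.5832 m³/s
w_7 = (16.1 − 13.3)/2 = 1.4 m; q_7 = 0.24 × 0.14 × 1.4 = 0.04704 m³/s
Q = Σ qᵢ = 3.389 m³/s

3.39 m³/s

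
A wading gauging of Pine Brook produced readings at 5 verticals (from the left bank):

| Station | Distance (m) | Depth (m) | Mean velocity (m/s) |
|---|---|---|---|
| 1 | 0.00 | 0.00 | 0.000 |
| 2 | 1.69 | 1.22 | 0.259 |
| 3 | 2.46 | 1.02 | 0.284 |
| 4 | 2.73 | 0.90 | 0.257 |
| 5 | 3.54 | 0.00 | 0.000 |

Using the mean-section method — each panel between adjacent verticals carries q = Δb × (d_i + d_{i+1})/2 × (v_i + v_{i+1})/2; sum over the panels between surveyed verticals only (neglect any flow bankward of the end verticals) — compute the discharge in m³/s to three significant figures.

Panel 1-2: Δb = 1.69 m, d̄ = (0.00+1.22)/2 = 0.61, v̄ = (0.000+0.259)/2 = 0.1295 → q = 1.69×0.61×0.1295 = 0.1335 m³/s
Panel 2-3: Δb = 0.77 m, d̄ = (1.22+1.02)/2 = 1.12, v̄ = (0.259+0.284)/2 = 0.2715 → q = 0.77×1.12×0.2715 = 0.2341 m³/s
Panel 3-4: Δb = 0.27 m, d̄ = (1.02+0.90)/2 = 0.96, v̄ = (0.284+0.257)/2 = 0.2705 → q = 0.27×0.96×0.2705 = 0.07011 m³/s
Panel 4-5: Δb = 0.81 m, d̄ = (0.90+0.00)/2 = 0.45, v̄ = (0.257+0.000)/2 = 0.1285 → q = 0.81×0.45×0.1285 = 0.04684 m³/s
Q = Σ q = 0.4846 m³/s

0.485 m³/s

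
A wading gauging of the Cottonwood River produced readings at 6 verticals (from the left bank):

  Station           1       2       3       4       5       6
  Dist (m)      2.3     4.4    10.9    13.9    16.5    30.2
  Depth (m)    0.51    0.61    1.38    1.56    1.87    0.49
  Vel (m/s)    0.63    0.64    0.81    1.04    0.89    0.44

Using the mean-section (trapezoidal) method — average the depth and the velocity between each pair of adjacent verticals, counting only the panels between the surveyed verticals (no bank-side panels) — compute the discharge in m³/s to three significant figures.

Panel 1-2: Δb = 2.1 m, d̄ = (0.51+0.61)/2 = 0.56, v̄ = (0.63+0.64)/2 = 0.635 → q = 2.1×0.56×0.635 = 0.7468 m³/s
Panel 2-3: Δb = 6.5 m, d̄ = (0.61+1.38)/2 = 0.995, v̄ = (0.64+0.81)/2 = 0.725 → q = 6.5×0.995×0.725 = 4.689 m³/s
Panel 3-4: Δb = 3 m, d̄ = (1.38+1.56)/2 = 1.47, v̄ = (0.81+1.04)/2 = 0.925 → q = 3×1.47×0.925 = 4.079 m³/s
Panel 4-5: Δb = 2.6 m, d̄ = (1.56+1.87)/2 = 1.715, v̄ = (1.04+0.89)/2 = 0.965 → q = 2.6×1.715×0.965 = 4.303 m³/s
Panel 5-6: Δb = 13.7 m, d̄ = (1.87+0.49)/2 = 1.18, v̄ = (0.89+0.44)/2 = 0.665 → q = 13.7×1.18×0.665 = 10.75 m³/s
Q = Σ q = 24.57 m³/s

24.6 m³/s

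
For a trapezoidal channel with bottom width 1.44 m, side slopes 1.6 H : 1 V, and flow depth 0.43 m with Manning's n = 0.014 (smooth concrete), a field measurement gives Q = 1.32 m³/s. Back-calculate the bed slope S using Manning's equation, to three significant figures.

A = (b + z·y)·y = (1.44 + 1.6×0.43)×0.43 = 0.9150 m²
P = b + 2y√(1+z²) = 1.44 + 2×0.43×√(1+1.6²) = 3.063 m
R = A/P = 0.9150/3.063 = 0.2988 m
S = (Q·n / (1·A·R^(2/3)))² = (1.32×0.014 / (1×0.9150×0.4469))² = 0.002042

0.00204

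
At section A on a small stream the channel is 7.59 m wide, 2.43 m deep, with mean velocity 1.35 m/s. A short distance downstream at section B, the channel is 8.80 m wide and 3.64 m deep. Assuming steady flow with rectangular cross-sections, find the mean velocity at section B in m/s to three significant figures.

0.777 m/s

Q = A₁V₁ = (7.59×2.43) × 1.35 = 24.90 m³/s
A₂ = 8.80 × 3.64 = 32.03 m²
V₂ = Q/A₂ = 24.90/32.03 = 0.7773 m/s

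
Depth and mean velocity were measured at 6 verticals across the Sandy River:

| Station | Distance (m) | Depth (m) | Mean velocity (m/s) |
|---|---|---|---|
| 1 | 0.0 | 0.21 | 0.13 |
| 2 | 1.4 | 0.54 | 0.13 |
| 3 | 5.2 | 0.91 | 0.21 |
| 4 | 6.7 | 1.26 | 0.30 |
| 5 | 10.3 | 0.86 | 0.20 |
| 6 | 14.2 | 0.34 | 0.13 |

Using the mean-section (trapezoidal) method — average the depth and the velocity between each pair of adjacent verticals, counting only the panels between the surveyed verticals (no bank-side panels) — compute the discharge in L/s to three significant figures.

2290 L/s

Panel 1-2: Δb = 1.4 m, d̄ = (0.21+0.54)/2 = 0.375, v̄ = (0.13+0.13)/2 = 0.13 → q = 1.4×0.375×0.13 = 0.06825 m³/s
Panel 2-3: Δb = 3.8 m, d̄ = (0.54+0.91)/2 = 0.725, v̄ = (0.13+0.21)/2 = 0.17 → q = 3.8×0.725×0.17 = 0.4684 m³/s
Panel 3-4: Δb = 1.5 m, d̄ = (0.91+1.26)/2 = 1.085, v̄ = (0.21+0.30)/2 = 0.255 → q = 1.5×1.085×0.255 = 0.4150 m³/s
Panel 4-5: Δb = 3.6 m, d̄ = (1.26+0.86)/2 = 1.06, v̄ = (0.30+0.20)/2 = 0.25 → q = 3.6×1.06×0.25 = 0.9540 m³/s
Panel 5-6: Δb = 3.9 m, d̄ = (0.86+0.34)/2 = 0.6, v̄ = (0.20+0.13)/2 = 0.165 → q = 3.9×0.6×0.165 = 0.3861 m³/s
Q = Σ q = 2.292 m³/s
= 2.292 × 1000 = 2292 L/s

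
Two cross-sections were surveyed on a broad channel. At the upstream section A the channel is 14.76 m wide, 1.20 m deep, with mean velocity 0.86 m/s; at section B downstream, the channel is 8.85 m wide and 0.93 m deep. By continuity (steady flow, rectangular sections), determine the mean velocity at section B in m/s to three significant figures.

Q = A₁V₁ = (14.76×1.20) × 0.86 = 15.23 m³/s
A₂ = 8.85 × 0.93 = 8.231 m²
V₂ = Q/A₂ = 15.23/8.231 = 1.851 m/s

1.85 m/s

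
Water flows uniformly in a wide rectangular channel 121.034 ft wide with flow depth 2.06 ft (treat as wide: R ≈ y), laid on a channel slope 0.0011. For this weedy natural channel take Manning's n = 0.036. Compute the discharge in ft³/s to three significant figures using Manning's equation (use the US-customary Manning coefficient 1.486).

A = b·y = 121.034 × 2.06 = 249.3 ft²
Wide channel: R ≈ y = 2.06 ft
Q = (1.486/n)·A·R^(2/3)·S^(1/2) = (1.486/0.036) × 249.3 × 2.060^(2/3) × 0.0011^(1/2) = 552.6 ft³/s

553 ft³/s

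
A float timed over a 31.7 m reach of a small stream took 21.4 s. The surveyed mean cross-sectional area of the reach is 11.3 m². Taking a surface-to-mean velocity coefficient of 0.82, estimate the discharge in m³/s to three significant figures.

13.7 m³/s

v_surface = L / t̄ = 31.7 / 21.4 = 1.481 m/s
v_mean = 0.82 × 1.481 = 1.215 m/s
Q = A × v_mean = 11.3 × 1.215 = 13.73 m³/s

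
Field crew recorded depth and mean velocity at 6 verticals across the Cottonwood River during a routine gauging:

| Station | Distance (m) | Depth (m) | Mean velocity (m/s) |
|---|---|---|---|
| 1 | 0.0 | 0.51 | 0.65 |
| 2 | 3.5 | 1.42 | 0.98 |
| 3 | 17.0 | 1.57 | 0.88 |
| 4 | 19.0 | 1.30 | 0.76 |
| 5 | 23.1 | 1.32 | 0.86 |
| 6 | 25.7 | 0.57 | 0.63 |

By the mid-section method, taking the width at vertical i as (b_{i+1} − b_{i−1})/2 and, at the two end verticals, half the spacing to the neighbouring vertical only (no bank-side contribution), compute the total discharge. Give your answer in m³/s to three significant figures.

30.4 m³/s

w_1 = (3.5 − 0.0)/2 = 1.75 m; q_1 = 0.65 × 0.51 × 1.75 = 0.5801 m³/s
w_2 = (17.0 − 0.0)/2 = 8.5 m; q_2 = 0.98 × 1.42 × 8.5 = 11.83 m³/s
w_3 = (19.0 − 3.5)/2 = 7.75 m; q_3 = 0.88 × 1.57 × 7.75 = 10.71 m³/s
w_4 = (23.1 − 17.0)/2 = 3.05 m; q_4 = 0.76 × 1.30 × 3.05 = 3.013 m³/s
w_5 = (25.7 − 19.0)/2 = 3.35 m; q_5 = 0.86 × 1.32 × 3.35 = 3.803 m³/s
w_6 = (25.7 − 23.1)/2 = 1.3 m; q_6 = 0.63 × 0.57 × 1.3 = 0.4668 m³/s
Q = Σ qᵢ = 30.40 m³/s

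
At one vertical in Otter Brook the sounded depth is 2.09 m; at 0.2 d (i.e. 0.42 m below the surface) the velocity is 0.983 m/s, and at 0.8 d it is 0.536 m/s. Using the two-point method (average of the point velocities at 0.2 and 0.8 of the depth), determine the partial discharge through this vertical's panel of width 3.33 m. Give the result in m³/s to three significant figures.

v̄ = (0.983 + 0.536) / 2 = 0.7595 m/s
q = v̄ × d × w = 0.7595 × 2.09 × 3.33 = 5.286 m³/s

5.29 m³/s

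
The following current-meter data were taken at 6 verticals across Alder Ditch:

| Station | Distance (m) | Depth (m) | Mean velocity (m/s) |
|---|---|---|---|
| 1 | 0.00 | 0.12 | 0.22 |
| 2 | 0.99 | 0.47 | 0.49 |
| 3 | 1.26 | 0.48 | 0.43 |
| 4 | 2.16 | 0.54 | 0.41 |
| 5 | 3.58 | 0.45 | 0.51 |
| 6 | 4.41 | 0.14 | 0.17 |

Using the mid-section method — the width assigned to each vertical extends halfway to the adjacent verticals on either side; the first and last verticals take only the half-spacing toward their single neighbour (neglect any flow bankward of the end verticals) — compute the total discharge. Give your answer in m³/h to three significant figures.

w_1 = (0.99 − 0.00)/2 = 0.495 m; q_1 = 0.22 × 0.12 × 0.495 = 0.01307 m³/s
w_2 = (1.26 − 0.00)/2 = 0.63 m; q_2 = 0.49 × 0.47 × 0.63 = 0.1451 m³/s
w_3 = (2.16 − 0.99)/2 = 0.585 m; q_3 = 0.43 × 0.48 × 0.585 = 0.1207 m³/s
w_4 = (3.58 − 1.26)/2 = 1.16 m; q_4 = 0.41 × 0.54 × 1.16 = 0.2568 m³/s
w_5 = (4.41 − 2.16)/2 = 1.125 m; q_5 = 0.51 × 0.45 × 1.125 = 0.2582 m³/s
w_6 = (4.41 − 3.58)/2 = 0.415 m; q_6 = 0.17 × 0.14 × 0.415 = 0.009877 m³/s
Q = Σ qᵢ = 0.8038 m³/s
= 0.8038 × 3600 = 2894 m³/h

2890 m³/h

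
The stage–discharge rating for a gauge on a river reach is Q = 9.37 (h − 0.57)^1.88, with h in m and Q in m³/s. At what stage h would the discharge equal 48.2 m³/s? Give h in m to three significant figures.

h − h₀ = (Q/C)^(1/b) = (48.2/9.37)^(1/1.88) = 2.390 m
h = 0.57 + 2.390 = 2.960 m

2.96 m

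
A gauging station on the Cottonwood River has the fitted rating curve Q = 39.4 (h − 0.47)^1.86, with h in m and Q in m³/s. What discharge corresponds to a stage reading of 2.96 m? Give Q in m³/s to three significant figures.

215 m³/s

Q = 39.4 × (2.96 − 0.47)^1.86 = 39.4 × 2.49^1.86 = 215.0 m³/s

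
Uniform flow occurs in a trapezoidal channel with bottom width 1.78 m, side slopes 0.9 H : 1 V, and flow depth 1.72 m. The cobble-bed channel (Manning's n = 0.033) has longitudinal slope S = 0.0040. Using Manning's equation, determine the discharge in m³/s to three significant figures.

A = (b + z·y)·y = (1.78 + 0.9×1.72)×1.72 = 5.724 m²
P = b + 2y√(1+z²) = 1.78 + 2×1.72×√(1+0.9²) = 6.408 m
R = A/P = 5.724/6.408 = 0.8933 m
Q = (1/n)·A·R^(2/3)·S^(1/2) = (1/0.033) × 5.724 × 0.8933^(2/3) × 0.0040^(1/2) = 10.18 m³/s

10.2 m³/s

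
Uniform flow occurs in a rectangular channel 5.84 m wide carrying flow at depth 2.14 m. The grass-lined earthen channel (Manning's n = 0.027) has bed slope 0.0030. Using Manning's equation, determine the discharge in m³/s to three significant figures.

A = b·y = 5.84 × 2.14 = 12.50 m²
P = b + 2y = 5.84 + 2×2.14 = 10.12 m
R = A/P = 12.50/10.12 = 1.235 m
Q = (1/n)·A·R^(2/3)·S^(1/2) = (1/0.027) × 12.50 × 1.235^(2/3) × 0.0030^(1/2) = 29.18 m³/s

29.2 m³/s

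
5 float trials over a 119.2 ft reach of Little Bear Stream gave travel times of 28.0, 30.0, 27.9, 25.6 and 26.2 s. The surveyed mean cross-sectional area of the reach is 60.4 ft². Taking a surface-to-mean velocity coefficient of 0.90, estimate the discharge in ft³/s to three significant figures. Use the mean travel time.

235 ft³/s

t̄ = (28.0 + 30.0 + 27.9 + 25.6 + 26.2) / 5 = 27.54 s
v_surface = L / t̄ = 119.2 / 27.54 = 4.328 ft/s
v_mean = 0.90 × 4.328 = 3.895 ft/s
Q = A × v_mean = 60.4 × 3.895 = 235.3 ft³/s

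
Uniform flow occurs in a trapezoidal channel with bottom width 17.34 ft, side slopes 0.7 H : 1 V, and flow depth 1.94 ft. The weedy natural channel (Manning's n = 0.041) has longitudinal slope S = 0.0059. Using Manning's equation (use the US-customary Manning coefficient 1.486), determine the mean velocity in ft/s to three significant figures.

A = (b + z·y)·y = (17.34 + 0.7×1.94)×1.94 = 36.27 ft²
P = b + 2y√(1+z²) = 17.34 + 2×1.94×√(1+0.7²) = 22.08 ft
R = A/P = 36.27/22.08 = 1.643 ft
Q = (1.486/n)·A·R^(2/3)·S^(1/2) = (1.486/0.041) × 36.27 × 1.643^(2/3) × 0.0059^(1/2) = 140.6 ft³/s
V = Q/A = 140.6/36.27 = 3.877 ft/s

3.88 ft/s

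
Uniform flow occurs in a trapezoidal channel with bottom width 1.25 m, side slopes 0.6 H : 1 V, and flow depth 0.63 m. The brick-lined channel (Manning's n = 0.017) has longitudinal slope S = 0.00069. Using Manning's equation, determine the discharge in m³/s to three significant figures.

0.827 m³/s

A = (b + z·y)·y = (1.25 + 0.6×0.63)×0.63 = 1.026 m²
P = b + 2y√(1+z²) = 1.25 + 2×0.63×√(1+0.6²) = 2.719 m
R = A/P = 1.026/2.719 = 0.3772 m
Q = (1/n)·A·R^(2/3)·S^(1/2) = (1/0.017) × 1.026 × 0.3772^(2/3) × 0.00069^(1/2) = 0.8273 m³/s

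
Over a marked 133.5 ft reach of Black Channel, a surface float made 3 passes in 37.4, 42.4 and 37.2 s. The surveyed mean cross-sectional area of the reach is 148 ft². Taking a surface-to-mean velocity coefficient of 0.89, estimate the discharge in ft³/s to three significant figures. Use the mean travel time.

t̄ = (37.4 + 42.4 + 37.2) / 3 = 39 s
v_surface = L / t̄ = 133.5 / 39 = 3.423 ft/s
v_mean = 0.89 × 3.423 = 3.047 ft/s
Q = A × v_mean = 148 × 3.047 = 450.9 ft³/s

451 ft³/s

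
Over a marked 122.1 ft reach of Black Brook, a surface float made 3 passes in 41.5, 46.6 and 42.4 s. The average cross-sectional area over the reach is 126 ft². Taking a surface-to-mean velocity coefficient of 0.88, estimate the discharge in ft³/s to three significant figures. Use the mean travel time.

t̄ = (41.5 + 46.6 + 42.4) / 3 = 43.5 s
v_surface = L / t̄ = 122.1 / 43.5 = 2.807 ft/s
v_mean = 0.88 × 2.807 = 2.470 ft/s
Q = A × v_mean = 126 × 2.470 = 311.2 ft³/s

311 ft³/s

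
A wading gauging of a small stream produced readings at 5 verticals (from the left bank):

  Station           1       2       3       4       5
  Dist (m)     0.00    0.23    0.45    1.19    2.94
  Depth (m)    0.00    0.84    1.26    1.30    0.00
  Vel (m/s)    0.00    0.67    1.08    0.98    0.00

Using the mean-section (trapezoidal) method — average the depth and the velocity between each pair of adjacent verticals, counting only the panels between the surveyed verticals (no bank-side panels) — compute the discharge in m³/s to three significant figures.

1.77 m³/s

Panel 1-2: Δb = 0.23 m, d̄ = (0.00+0.84)/2 = 0.42, v̄ = (0.00+0.67)/2 = 0.335 → q = 0.23×0.42×0.335 = 0.03236 m³/s
Panel 2-3: Δb = 0.22 m, d̄ = (0.84+1.26)/2 = 1.05, v̄ = (0.67+1.08)/2 = 0.875 → q = 0.22×1.05×0.875 = 0.2021 m³/s
Panel 3-4: Δb = 0.74 m, d̄ = (1.26+1.30)/2 = 1.28, v̄ = (1.08+0.98)/2 = 1.03 → q = 0.74×1.28×1.03 = 0.9756 m³/s
Panel 4-5: Δb = 1.75 m, d̄ = (1.30+0.00)/2 = 0.65, v̄ = (0.98+0.00)/2 = 0.49 → q = 1.75×0.65×0.49 = 0.5574 m³/s
Q = Σ q = 1.767 m³/s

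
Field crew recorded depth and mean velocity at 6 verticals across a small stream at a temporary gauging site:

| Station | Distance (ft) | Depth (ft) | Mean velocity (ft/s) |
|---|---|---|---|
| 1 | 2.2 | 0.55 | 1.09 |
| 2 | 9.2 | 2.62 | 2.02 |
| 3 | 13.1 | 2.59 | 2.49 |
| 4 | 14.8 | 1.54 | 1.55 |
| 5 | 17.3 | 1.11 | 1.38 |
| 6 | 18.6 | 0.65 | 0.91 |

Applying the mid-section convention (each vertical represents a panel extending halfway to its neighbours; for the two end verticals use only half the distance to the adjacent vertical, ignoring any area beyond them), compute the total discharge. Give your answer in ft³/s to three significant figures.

57.3 ft³/s

w_1 = (9.2 − 2.2)/2 = 3.5 ft; q_1 = 1.09 × 0.55 × 3.5 = 2.098 ft³/s
w_2 = (13.1 − 2.2)/2 = 5.45 ft; q_2 = 2.02 × 2.62 × 5.45 = 28.84 ft³/s
w_3 = (14.8 − 9.2)/2 = 2.8 ft; q_3 = 2.49 × 2.59 × 2.8 = 18.06 ft³/s
w_4 = (17.3 − 13.1)/2 = 2.1 ft; q_4 = 1.55 × 1.54 × 2.1 = 5.013 ft³/s
w_5 = (18.6 − 14.8)/2 = 1.9 ft; q_5 = 1.38 × 1.11 × 1.9 = 2.910 ft³/s
w_6 = (18.6 − 17.3)/2 = 0.65 ft; q_6 = 0.91 × 0.65 × 0.65 = 0.3845 ft³/s
Q = Σ qᵢ = 57.31 ft³/s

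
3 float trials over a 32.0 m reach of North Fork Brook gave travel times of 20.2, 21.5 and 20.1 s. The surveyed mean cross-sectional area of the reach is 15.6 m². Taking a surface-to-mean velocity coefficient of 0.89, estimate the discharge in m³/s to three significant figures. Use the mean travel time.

t̄ = (20.2 + 21.5 + 20.1) / 3 = 20.6 s
v_surface = L / t̄ = 32.0 / 20.6 = 1.553 m/s
v_mean = 0.89 × 1.553 = 1.383 m/s
Q = A × v_mean = 15.6 × 1.383 = 21.57 m³/s

21.6 m³/s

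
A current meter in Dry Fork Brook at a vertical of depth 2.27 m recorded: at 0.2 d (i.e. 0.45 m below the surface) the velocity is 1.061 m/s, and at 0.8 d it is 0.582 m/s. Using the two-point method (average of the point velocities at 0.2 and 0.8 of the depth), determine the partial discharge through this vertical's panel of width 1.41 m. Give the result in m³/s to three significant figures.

v̄ = (1.061 + 0.582) / 2 = 0.8215 m/s
q = v̄ × d × w = 0.8215 × 2.27 × 1.41 = 2.629 m³/s

2.63 m³/s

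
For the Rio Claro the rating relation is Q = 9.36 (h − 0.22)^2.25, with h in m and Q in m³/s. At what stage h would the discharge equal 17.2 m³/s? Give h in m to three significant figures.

h − h₀ = (Q/C)^(1/b) = (17.2/9.36)^(1/2.25) = 1.311 m
h = 0.22 + 1.311 = 1.531 m

1.53 m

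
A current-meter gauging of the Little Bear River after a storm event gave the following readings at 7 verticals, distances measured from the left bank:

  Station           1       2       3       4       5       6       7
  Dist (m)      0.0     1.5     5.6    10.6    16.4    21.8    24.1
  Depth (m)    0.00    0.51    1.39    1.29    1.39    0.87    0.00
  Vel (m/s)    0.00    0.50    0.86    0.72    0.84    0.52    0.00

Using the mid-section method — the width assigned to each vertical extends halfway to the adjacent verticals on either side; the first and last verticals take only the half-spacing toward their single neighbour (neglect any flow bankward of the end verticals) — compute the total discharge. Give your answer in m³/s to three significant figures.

19.4 m³/s

w_2 = (5.6 − 0.0)/2 = 2.8 m; q_2 = 0.50 × 0.51 × 2.8 = 0.7140 m³/s
w_3 = (10.6 − 1.5)/2 = 4.55 m; q_3 = 0.86 × 1.39 × 4.55 = 5.439 m³/s
w_4 = (16.4 − 5.6)/2 = 5.4 m; q_4 = 0.72 × 1.29 × 5.4 = 5.016 m³/s
w_5 = (21.8 − 10.6)/2 = 5.6 m; q_5 = 0.84 × 1.39 × 5.6 = 6.539 m³/s
w_6 = (24.1 − 16.4)/2 = 3.85 m; q_6 = 0.52 × 0.87 × 3.85 = 1.742 m³/s
Stations 1, 7 contribute zero (depth or velocity is 0).
Q = Σ qᵢ = 19.45 m³/s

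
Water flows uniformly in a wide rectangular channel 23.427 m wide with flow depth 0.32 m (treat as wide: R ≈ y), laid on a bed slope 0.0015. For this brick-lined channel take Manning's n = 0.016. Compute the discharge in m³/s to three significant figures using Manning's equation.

A = b·y = 23.427 × 0.32 = 7.497 m²
Wide channel: R ≈ y = 0.32 m
Q = (1/n)·A·R^(2/3)·S^(1/2) = (1/0.016) × 7.497 × 0.3200^(2/3) × 0.0015^(1/2) = 8.490 m³/s

8.49 m³/s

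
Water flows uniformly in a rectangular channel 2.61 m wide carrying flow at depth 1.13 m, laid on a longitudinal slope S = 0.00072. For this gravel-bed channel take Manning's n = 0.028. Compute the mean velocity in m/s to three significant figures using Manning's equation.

0.686 m/s

A = b·y = 2.61 × 1.13 = 2.949 m²
P = b + 2y = 2.61 + 2×1.13 = 4.870 m
R = A/P = 2.949/4.870 = 0.6056 m
Q = (1/n)·A·R^(2/3)·S^(1/2) = (1/0.028) × 2.949 × 0.6056^(2/3) × 0.00072^(1/2) = 2.023 m³/s
V = Q/A = 2.023/2.949 = 0.6860 m/s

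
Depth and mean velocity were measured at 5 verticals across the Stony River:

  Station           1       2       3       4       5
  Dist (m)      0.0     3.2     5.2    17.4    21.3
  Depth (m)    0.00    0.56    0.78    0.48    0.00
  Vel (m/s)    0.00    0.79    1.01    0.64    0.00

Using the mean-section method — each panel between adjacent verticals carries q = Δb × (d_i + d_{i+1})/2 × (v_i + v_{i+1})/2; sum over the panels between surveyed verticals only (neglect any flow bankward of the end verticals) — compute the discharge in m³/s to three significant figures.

8.20 m³/s

Panel 1-2: Δb = 3.2 m, d̄ = (0.00+0.56)/2 = 0.28, v̄ = (0.00+0.79)/2 = 0.395 → q = 3.2×0.28×0.395 = 0.3539 m³/s
Panel 2-3: Δb = 2 m, d̄ = (0.56+0.78)/2 = 0.67, v̄ = (0.79+1.01)/2 = 0.9 → q = 2×0.67×0.9 = 1.206 m³/s
Panel 3-4: Δb = 12.2 m, d̄ = (0.78+0.48)/2 = 0.63, v̄ = (1.01+0.64)/2 = 0.825 → q = 12.2×0.63×0.825 = 6.341 m³/s
Panel 4-5: Δb = 3.9 m, d̄ = (0.48+0.00)/2 = 0.24, v̄ = (0.64+0.00)/2 = 0.32 → q = 3.9×0.24×0.32 = 0.2995 m³/s
Q = Σ q = 8.200 m³/s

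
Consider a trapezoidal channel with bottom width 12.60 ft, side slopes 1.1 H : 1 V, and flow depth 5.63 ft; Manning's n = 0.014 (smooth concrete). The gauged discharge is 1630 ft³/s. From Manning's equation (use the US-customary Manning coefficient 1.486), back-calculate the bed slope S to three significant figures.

0.00381

A = (b + z·y)·y = (12.60 + 1.1×5.63)×5.63 = 105.8 ft²
P = b + 2y√(1+z²) = 12.60 + 2×5.63×√(1+1.1²) = 29.34 ft
R = A/P = 105.8/29.34 = 3.606 ft
S = (Q·n / (1.486·A·R^(2/3)))² = (1630×0.014 / (1.486×105.8×2.352))² = 0.003809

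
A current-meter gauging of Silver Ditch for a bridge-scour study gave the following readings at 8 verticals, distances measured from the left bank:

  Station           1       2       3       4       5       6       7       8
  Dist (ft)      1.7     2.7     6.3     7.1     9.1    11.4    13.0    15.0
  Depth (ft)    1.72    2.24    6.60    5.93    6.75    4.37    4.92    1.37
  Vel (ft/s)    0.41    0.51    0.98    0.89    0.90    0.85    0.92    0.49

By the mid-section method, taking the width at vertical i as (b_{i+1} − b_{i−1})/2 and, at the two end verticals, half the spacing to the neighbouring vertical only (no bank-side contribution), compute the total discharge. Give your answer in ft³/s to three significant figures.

53.7 ft³/s

w_1 = (2.7 − 1.7)/2 = 0.5 ft; q_1 = 0.41 × 1.72 × 0.5 = 0.3526 ft³/s
w_2 = (6.3 − 1.7)/2 = 2.3 ft; q_2 = 0.51 × 2.24 × 2.3 = 2.628 ft³/s
w_3 = (7.1 − 2.7)/2 = 2.2 ft; q_3 = 0.98 × 6.60 × 2.2 = 14.23 ft³/s
w_4 = (9.1 − 6.3)/2 = 1.4 ft; q_4 = 0.89 × 5.93 × 1.4 = 7.389 ft³/s
w_5 = (11.4 − 7.1)/2 = 2.15 ft; q_5 = 0.90 × 6.75 × 2.15 = 13.06 ft³/s
w_6 = (13.0 − 9.1)/2 = 1.95 ft; q_6 = 0.85 × 4.37 × 1.95 = 7.243 ft³/s
w_7 = (15.0 − 11.4)/2 = 1.8 ft; q_7 = 0.92 × 4.92 × 1.8 = 8.148 ft³/s
w_8 = (15.0 − 13.0)/2 = 1 ft; q_8 = 0.49 × 1.37 × 1 = 0.6713 ft³/s
Q = Σ qᵢ = 53.72 ft³/s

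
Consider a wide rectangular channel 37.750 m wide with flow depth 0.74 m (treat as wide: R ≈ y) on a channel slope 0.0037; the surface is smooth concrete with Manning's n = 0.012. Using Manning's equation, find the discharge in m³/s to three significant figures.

116 m³/s

A = b·y = 37.750 × 0.74 = 27.94 m²
Wide channel: R ≈ y = 0.74 m
Q = (1/n)·A·R^(2/3)·S^(1/2) = (1/0.012) × 27.94 × 0.7400^(2/3) × 0.0037^(1/2) = 115.8 m³/s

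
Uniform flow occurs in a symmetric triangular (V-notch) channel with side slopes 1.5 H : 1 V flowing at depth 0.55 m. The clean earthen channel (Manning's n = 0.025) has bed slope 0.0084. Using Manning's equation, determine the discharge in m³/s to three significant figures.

A = z·y² = 1.5×0.55² = 0.4538 m²
P = 2y√(1+z²) = 2×0.55×√(1+1.5²) = 1.983 m
R = A/P = 0.4538/1.983 = 0.2288 m
Q = (1/n)·A·R^(2/3)·S^(1/2) = (1/0.025) × 0.4538 × 0.2288^(2/3) × 0.0084^(1/2) = 0.6223 m³/s

0.622 m³/s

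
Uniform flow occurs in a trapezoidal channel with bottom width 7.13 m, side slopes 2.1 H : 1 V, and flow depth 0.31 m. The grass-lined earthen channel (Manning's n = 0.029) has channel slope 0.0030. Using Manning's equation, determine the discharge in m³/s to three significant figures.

1.96 m³/s

A = (b + z·y)·y = (7.13 + 2.1×0.31)×0.31 = 2.412 m²
P = b + 2y√(1+z²) = 7.13 + 2×0.31×√(1+2.1²) = 8.572 m
R = A/P = 2.412/8.572 = 0.2814 m
Q = (1/n)·A·R^(2/3)·S^(1/2) = (1/0.029) × 2.412 × 0.2814^(2/3) × 0.0030^(1/2) = 1.956 m³/s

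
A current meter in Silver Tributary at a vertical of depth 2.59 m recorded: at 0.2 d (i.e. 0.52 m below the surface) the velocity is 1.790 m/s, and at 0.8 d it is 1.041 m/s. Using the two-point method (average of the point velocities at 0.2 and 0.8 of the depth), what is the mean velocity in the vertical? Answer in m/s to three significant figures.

v̄ = (1.790 + 1.041) / 2 = 1.416 m/s

1.42 m/s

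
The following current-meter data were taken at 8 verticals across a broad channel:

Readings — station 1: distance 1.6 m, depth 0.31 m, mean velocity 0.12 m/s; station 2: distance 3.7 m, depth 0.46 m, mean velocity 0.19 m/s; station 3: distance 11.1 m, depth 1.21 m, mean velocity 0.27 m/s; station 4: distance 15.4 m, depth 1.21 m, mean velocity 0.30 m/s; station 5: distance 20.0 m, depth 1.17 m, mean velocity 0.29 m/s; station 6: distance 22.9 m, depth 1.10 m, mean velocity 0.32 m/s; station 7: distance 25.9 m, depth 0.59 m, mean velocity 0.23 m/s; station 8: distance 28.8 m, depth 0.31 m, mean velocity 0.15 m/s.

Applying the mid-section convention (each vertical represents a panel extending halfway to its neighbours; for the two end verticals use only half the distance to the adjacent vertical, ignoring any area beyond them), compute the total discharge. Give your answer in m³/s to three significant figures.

w_1 = (3.7 − 1.6)/2 = 1.05 m; q_1 = 0.12 × 0.31 × 1.05 = 0.03906 m³/s
w_2 = (11.1 − 1.6)/2 = 4.75 m; q_2 = 0.19 × 0.46 × 4.75 = 0.4152 m³/s
w_3 = (15.4 − 3.7)/2 = 5.85 m; q_3 = 0.27 × 1.21 × 5.85 = 1.911 m³/s
w_4 = (20.0 − 11.1)/2 = 4.45 m; q_4 = 0.30 × 1.21 × 4.45 = 1.615 m³/s
w_5 = (22.9 − 15.4)/2 = 3.75 m; q_5 = 0.29 × 1.17 × 3.75 = 1.272 m³/s
w_6 = (25.9 − 20.0)/2 = 2.95 m; q_6 = 0.32 × 1.10 × 2.95 = 1.038 m³/s
w_7 = (28.8 − 22.9)/2 = 2.95 m; q_7 = 0.23 × 0.59 × 2.95 = 0.4003 m³/s
w_8 = (28.8 − 25.9)/2 = 1.45 m; q_8 = 0.15 × 0.31 × 1.45 = 0.06743 m³/s
Q = Σ qᵢ = 6.759 m³/s

6.76 m³/s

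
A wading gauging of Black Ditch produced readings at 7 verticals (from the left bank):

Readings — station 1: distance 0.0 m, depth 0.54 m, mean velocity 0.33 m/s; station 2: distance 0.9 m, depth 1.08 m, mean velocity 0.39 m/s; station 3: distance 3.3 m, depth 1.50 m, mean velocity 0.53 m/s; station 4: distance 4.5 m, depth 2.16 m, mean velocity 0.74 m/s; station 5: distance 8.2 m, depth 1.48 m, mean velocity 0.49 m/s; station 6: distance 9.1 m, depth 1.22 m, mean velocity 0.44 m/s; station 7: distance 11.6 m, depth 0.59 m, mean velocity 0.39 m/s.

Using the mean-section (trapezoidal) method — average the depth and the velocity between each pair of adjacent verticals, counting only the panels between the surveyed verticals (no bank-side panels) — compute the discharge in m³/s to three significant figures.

8.73 m³/s

Panel 1-2: Δb = 0.9 m, d̄ = (0.54+1.08)/2 = 0.81, v̄ = (0.33+0.39)/2 = 0.36 → q = 0.9×0.81×0.36 = 0.2624 m³/s
Panel 2-3: Δb = 2.4 m, d̄ = (1.08+1.50)/2 = 1.29, v̄ = (0.39+0.53)/2 = 0.46 → q = 2.4×1.29×0.46 = 1.424 m³/s
Panel 3-4: Δb = 1.2 m, d̄ = (1.50+2.16)/2 = 1.83, v̄ = (0.53+0.74)/2 = 0.635 → q = 1.2×1.83×0.635 = 1.394 m³/s
Panel 4-5: Δb = 3.7 m, d̄ = (2.16+1.48)/2 = 1.82, v̄ = (0.74+0.49)/2 = 0.615 → q = 3.7×1.82×0.615 = 4.141 m³/s
Panel 5-6: Δb = 0.9 m, d̄ = (1.48+1.22)/2 = 1.35, v̄ = (0.49+0.44)/2 = 0.465 → q = 0.9×1.35×0.465 = 0.5650 m³/s
Panel 6-7: Δb = 2.5 m, d̄ = (1.22+0.59)/2 = 0.905, v̄ = (0.44+0.39)/2 = 0.415 → q = 2.5×0.905×0.415 = 0.9389 m³/s
Q = Σ q = 8.726 m³/s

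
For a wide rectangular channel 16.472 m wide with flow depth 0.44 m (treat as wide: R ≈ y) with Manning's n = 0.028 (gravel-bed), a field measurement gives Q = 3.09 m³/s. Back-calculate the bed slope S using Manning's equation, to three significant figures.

0.000426

A = b·y = 16.472 × 0.44 = 7.248 m²
Wide channel: R ≈ y = 0.44 m
S = (Q·n / (1·A·R^(2/3)))² = (3.09×0.028 / (1×7.248×0.5785))² = 0.0004258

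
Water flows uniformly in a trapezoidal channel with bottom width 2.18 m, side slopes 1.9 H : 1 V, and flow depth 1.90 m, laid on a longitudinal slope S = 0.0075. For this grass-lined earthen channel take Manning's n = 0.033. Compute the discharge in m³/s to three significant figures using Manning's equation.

A = (b + z·y)·y = (2.18 + 1.9×1.90)×1.90 = 11.00 m²
P = b + 2y√(1+z²) = 2.18 + 2×1.90×√(1+1.9²) = 10.34 m
R = A/P = 11.00/10.34 = 1.064 m
Q = (1/n)·A·R^(2/3)·S^(1/2) = (1/0.033) × 11.00 × 1.064^(2/3) × 0.0075^(1/2) = 30.09 m³/s

30.1 m³/s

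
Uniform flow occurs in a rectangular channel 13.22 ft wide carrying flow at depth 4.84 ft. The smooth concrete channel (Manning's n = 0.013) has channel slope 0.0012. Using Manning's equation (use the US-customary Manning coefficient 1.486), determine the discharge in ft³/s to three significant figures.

A = b·y = 13.22 × 4.84 = 63.98 ft²
P = b + 2y = 13.22 + 2×4.84 = 22.90 ft
R = A/P = 63.98/22.90 = 2.794 ft
Q = (1.486/n)·A·R^(2/3)·S^(1/2) = (1.486/0.013) × 63.98 × 2.794^(2/3) × 0.0012^(1/2) = 502.6 ft³/s

503 ft³/s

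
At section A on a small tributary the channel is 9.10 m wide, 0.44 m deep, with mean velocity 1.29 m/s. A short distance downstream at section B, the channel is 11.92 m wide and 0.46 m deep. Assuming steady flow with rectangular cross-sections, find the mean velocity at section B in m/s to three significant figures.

Q = A₁V₁ = (9.10×0.44) × 1.29 = 5.165 m³/s
A₂ = 11.92 × 0.46 = 5.483 m²
V₂ = Q/A₂ = 5.165/5.483 = 0.9420 m/s

0.942 m/s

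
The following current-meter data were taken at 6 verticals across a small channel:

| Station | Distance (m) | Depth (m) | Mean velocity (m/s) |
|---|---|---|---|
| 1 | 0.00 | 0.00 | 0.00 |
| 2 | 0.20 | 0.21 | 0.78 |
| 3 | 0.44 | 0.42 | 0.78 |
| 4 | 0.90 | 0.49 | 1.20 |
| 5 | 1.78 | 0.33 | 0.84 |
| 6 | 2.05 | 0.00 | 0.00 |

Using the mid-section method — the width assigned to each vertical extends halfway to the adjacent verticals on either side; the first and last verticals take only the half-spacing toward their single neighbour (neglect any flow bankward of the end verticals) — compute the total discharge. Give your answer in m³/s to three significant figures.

w_2 = (0.44 − 0.00)/2 = 0.22 m; q_2 = 0.78 × 0.21 × 0.22 = 0.03604 m³/s
w_3 = (0.90 − 0.20)/2 = 0.35 m; q_3 = 0.78 × 0.42 × 0.35 = 0.1147 m³/s
w_4 = (1.78 − 0.44)/2 = 0.67 m; q_4 = 1.20 × 0.49 × 0.67 = 0.3940 m³/s
w_5 = (2.05 − 0.90)/2 = 0.575 m; q_5 = 0.84 × 0.33 × 0.575 = 0.1594 m³/s
Stations 1, 6 contribute zero (depth or velocity is 0).
Q = Σ qᵢ = 0.7040 m³/s

0.704 m³/s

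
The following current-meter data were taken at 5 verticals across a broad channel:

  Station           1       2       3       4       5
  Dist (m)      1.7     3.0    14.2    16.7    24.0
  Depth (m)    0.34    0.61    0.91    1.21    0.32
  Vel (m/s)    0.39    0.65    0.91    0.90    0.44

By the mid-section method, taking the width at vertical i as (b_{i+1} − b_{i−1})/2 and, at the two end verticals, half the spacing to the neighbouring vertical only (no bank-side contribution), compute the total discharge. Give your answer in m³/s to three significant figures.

w_1 = (3.0 − 1.7)/2 = 0.65 m; q_1 = 0.39 × 0.34 × 0.65 = 0.08619 m³/s
w_2 = (14.2 − 1.7)/2 = 6.25 m; q_2 = 0.65 × 0.61 × 6.25 = 2.478 m³/s
w_3 = (16.7 − 3.0)/2 = 6.85 m; q_3 = 0.91 × 0.91 × 6.85 = 5.672 m³/s
w_4 = (24.0 − 14.2)/2 = 4.9 m; q_4 = 0.90 × 1.21 × 4.9 = 5.336 m³/s
w_5 = (24.0 − 16.7)/2 = 3.65 m; q_5 = 0.44 × 0.32 × 3.65 = 0.5139 m³/s
Q = Σ qᵢ = 14.09 m³/s

14.1 m³/s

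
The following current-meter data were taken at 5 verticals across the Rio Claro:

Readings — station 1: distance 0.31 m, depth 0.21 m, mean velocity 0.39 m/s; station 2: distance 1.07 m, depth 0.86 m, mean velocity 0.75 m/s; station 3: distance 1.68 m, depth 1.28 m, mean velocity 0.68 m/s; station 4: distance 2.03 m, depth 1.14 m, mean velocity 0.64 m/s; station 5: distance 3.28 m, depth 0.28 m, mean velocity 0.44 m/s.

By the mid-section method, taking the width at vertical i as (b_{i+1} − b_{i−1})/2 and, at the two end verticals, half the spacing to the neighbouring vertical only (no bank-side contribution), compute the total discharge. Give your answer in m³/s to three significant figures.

w_1 = (1.07 − 0.31)/2 = 0.38 m; q_1 = 0.39 × 0.21 × 0.38 = 0.03112 m³/s
w_2 = (1.68 − 0.31)/2 = 0.685 m; q_2 = 0.75 × 0.86 × 0.685 = 0.4418 m³/s
w_3 = (2.03 − 1.07)/2 = 0.48 m; q_3 = 0.68 × 1.28 × 0.48 = 0.4178 m³/s
w_4 = (3.28 − 1.68)/2 = 0.8 m; q_4 = 0.64 × 1.14 × 0.8 = 0.5837 m³/s
w_5 = (3.28 − 2.03)/2 = 0.625 m; q_5 = 0.44 × 0.28 × 0.625 = 0.07700 m³/s
Q = Σ qᵢ = 1.551 m³/s

1.55 m³/s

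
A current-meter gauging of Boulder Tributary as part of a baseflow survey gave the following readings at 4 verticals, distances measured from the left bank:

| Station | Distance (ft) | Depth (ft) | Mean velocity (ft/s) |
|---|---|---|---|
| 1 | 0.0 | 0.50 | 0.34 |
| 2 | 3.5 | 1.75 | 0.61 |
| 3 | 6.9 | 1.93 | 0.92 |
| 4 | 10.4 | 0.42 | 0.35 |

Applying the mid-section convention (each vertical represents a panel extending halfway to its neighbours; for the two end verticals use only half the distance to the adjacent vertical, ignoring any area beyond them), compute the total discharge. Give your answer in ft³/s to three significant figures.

10.4 ft³/s

w_1 = (3.5 − 0.0)/2 = 1.75 ft; q_1 = 0.34 × 0.50 × 1.75 = 0.2975 ft³/s
w_2 = (6.9 − 0.0)/2 = 3.45 ft; q_2 = 0.61 × 1.75 × 3.45 = 3.683 ft³/s
w_3 = (10.4 − 3.5)/2 = 3.45 ft; q_3 = 0.92 × 1.93 × 3.45 = 6.126 ft³/s
w_4 = (10.4 − 6.9)/2 = 1.75 ft; q_4 = 0.35 × 0.42 × 1.75 = 0.2573 ft³/s
Q = Σ qᵢ = 10.36 ft³/s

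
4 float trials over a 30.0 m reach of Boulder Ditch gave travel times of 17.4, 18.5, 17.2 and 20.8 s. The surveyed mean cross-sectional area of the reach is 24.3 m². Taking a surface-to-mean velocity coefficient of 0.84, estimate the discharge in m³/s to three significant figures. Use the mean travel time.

33.1 m³/s

t̄ = (17.4 + 18.5 + 17.2 + 20.8) / 4 = 18.475 s
v_surface = L / t̄ = 30.0 / 18.475 = 1.624 m/s
v_mean = 0.84 × 1.624 = 1.364 m/s
Q = A × v_mean = 24.3 × 1.364 = 33.15 m³/s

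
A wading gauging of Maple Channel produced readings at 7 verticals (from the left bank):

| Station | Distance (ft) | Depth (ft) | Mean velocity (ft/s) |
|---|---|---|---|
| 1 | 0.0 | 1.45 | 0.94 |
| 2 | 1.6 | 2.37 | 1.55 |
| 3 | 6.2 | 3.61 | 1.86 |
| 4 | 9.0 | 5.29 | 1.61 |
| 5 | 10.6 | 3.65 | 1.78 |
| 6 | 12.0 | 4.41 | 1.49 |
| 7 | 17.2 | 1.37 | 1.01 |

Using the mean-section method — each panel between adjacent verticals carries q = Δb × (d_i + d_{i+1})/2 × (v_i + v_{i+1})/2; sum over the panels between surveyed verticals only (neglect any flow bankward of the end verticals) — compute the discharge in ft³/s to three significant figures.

Panel 1-2: Δb = 1.6 ft, d̄ = (1.45+2.37)/2 = 1.91, v̄ = (0.94+1.55)/2 = 1.245 → q = 1.6×1.91×1.245 = 3.805 ft³/s
Panel 2-3: Δb = 4.6 ft, d̄ = (2.37+3.61)/2 = 2.99, v̄ = (1.55+1.86)/2 = 1.705 → q = 4.6×2.99×1.705 = 23.45 ft³/s
Panel 3-4: Δb = 2.8 ft, d̄ = (3.61+5.29)/2 = 4.45, v̄ = (1.86+1.61)/2 = 1.735 → q = 2.8×4.45×1.735 = 21.62 ft³/s
Panel 4-5: Δb = 1.6 ft, d̄ = (5.29+3.65)/2 = 4.47, v̄ = (1.61+1.78)/2 = 1.695 → q = 1.6×4.47×1.695 = 12.12 ft³/s
Panel 5-6: Δb = 1.4 ft, d̄ = (3.65+4.41)/2 = 4.03, v̄ = (1.78+1.49)/2 = 1.635 → q = 1.4×4.03×1.635 = 9.225 ft³/s
Panel 6-7: Δb = 5.2 ft, d̄ = (4.41+1.37)/2 = 2.89, v̄ = (1.49+1.01)/2 = 1.25 → q = 5.2×2.89×1.25 = 18.79 ft³/s
Q = Σ q = 89.01 ft³/s

89.0 ft³/s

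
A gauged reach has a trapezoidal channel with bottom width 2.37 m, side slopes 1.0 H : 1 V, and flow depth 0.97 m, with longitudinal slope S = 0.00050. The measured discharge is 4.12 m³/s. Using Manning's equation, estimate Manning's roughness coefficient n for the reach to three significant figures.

A = (b + z·y)·y = (2.37 + 1.0×0.97)×0.97 = 3.240 m²
P = b + 2y√(1+z²) = 2.37 + 2×0.97×√(1+1.0²) = 5.114 m
R = A/P = 3.240/5.114 = 0.6336 m
n = (1/Q)·A·R^(2/3)·S^(1/2) = (1/4.12) × 3.240 × 0.7377 × 0.02236 = 0.01297

0.0130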